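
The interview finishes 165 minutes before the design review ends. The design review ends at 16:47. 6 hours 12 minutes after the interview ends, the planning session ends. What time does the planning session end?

The interview ends at 16:47 − 165 min = 14:02.
The planning session ends at 14:02 + 372 min = 20:14.

20:14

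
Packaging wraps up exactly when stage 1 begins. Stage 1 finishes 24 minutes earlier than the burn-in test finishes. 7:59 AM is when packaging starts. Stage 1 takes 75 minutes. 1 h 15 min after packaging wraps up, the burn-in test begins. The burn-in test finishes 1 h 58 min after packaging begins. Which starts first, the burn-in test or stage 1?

stage 1

The burn-in test ends at 7:59 AM + 118 min = 9:57 AM.
Stage 1 ends at 9:57 AM − 24 min = 9:33 AM.
Stage 1 starts at 9:33 AM − 75 min = 8:18 AM.
So packaging ends at 8:18 AM.
The burn-in test starts at 8:18 AM + 75 min = 9:33 AM.
The burn-in test starts at 9:33 AM and stage 1 starts at 8:18 AM, so stage 1 is first.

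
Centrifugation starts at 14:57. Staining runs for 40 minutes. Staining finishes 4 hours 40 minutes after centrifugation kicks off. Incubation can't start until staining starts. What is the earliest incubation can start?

18:57

Staining ends at 14:57 + 280 min = 19:37.
Staining starts at 19:37 − 40 min = 18:57.
Incubation is bounded by staining, so the earliest it can start is 18:57.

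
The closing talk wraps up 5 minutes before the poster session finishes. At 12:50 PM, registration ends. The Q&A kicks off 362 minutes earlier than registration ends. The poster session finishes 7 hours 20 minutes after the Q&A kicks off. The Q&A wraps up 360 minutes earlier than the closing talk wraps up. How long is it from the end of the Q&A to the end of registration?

The Q&A starts at 12:50 PM − 362 min = 6:48 AM.
The poster session ends at 6:48 AM + 440 min = 2:08 PM.
The closing talk ends at 2:08 PM − 5 min = 2:03 PM.
The Q&A ends at 2:03 PM − 360 min = 8:03 AM.
From 8:03 AM to 12:50 PM is 4 h 47 min.

4 h 47 min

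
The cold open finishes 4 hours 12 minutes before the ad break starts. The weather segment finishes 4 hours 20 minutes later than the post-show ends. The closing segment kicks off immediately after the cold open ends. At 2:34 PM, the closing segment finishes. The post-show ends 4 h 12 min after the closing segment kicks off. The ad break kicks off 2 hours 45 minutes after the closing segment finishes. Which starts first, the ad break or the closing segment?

the closing segment

The ad break starts at 2:34 PM + 165 min = 5:19 PM.
The cold open ends at 5:19 PM − 252 min = 1:07 PM.
So the closing segment starts at 1:07 PM.
The ad break starts at 5:19 PM and the closing segment starts at 1:07 PM, so the closing segment is first.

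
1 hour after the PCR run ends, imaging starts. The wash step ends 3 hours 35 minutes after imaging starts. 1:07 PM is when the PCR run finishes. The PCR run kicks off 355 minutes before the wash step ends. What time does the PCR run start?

Imaging starts at 1:07 PM + 60 min = 2:07 PM.
The wash step ends at 2:07 PM + 215 min = 5:42 PM.
The PCR run starts at 5:42 PM − 355 min = 11:47 AM.

11:47 AM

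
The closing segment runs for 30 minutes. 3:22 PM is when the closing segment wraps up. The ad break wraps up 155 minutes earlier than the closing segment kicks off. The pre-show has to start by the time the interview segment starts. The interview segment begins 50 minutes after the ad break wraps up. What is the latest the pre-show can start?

1:07 PM

The closing segment starts at 3:22 PM − 30 min = 2:52 PM.
The ad break ends at 2:52 PM − 155 min = 12:17 PM.
The interview segment starts at 12:17 PM + 50 min = 1:07 PM.
The pre-show is bounded by the interview segment, so the latest it can start is 1:07 PM.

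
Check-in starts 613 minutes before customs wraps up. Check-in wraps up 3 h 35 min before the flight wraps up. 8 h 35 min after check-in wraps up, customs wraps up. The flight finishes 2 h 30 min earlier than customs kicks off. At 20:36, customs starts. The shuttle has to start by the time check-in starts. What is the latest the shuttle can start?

The flight ends at 20:36 − 150 min = 18:06.
Check-in ends at 18:06 − 215 min = 14:31.
Customs ends at 14:31 + 515 min = 23:06.
Check-in starts at 23:06 − 613 min = 12:53.
The shuttle is bounded by check-in, so the latest it can start is 12:53.

12:53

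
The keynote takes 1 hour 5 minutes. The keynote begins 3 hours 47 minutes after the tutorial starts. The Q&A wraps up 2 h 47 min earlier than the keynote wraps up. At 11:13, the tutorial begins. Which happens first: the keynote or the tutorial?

The keynote starts at 11:13 + 227 min = 15:00.
The keynote starts at 15:00 and the tutorial starts at 11:13, so the tutorial is first.

the tutorial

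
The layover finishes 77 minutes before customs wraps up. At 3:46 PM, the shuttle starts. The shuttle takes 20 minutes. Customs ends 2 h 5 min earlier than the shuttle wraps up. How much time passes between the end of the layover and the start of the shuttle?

3 hours 2 minutes

The shuttle ends at 3:46 PM + 20 min = 4:06 PM.
Customs ends at 4:06 PM − 125 min = 2:01 PM.
The layover ends at 2:01 PM − 77 min = 12:44 PM.
From 12:44 PM to 3:46 PM is 3 hours 2 minutes.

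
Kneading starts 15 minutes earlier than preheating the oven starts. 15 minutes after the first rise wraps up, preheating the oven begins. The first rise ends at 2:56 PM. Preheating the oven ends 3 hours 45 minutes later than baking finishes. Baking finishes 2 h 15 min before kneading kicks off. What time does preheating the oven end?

4:26 PM

Preheating the oven starts at 2:56 PM + 15 min = 3:11 PM.
Kneading starts at 3:11 PM − 15 min = 2:56 PM.
Baking ends at 2:56 PM − 135 min = 12:41 PM.
Preheating the oven ends at 12:41 PM + 225 min = 4:26 PM.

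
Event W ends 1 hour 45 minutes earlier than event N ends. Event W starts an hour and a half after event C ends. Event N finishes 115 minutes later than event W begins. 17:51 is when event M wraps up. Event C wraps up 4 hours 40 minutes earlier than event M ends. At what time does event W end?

14:51

Event C ends at 17:51 − 280 min = 13:11.
Event W starts at 13:11 + 90 min = 14:41.
Event N ends at 14:41 + 115 min = 16:36.
Event W ends at 16:36 − 105 min = 14:51.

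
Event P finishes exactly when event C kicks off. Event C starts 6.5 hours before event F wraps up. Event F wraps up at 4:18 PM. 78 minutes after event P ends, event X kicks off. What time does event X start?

Event C starts at 4:18 PM − 390 min = 9:48 AM.
So event P ends at 9:48 AM.
Event X starts at 9:48 AM + 78 min = 11:06 AM.

11:06 AM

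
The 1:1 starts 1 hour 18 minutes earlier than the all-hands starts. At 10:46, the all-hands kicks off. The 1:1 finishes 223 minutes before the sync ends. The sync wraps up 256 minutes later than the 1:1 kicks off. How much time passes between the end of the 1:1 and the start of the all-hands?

The 1:1 starts at 10:46 − 78 min = 09:28.
The sync ends at 09:28 + 256 min = 13:44.
The 1:1 ends at 13:44 − 223 min = 10:01.
From 10:01 to 10:46 is 45 minutes.

45 minutes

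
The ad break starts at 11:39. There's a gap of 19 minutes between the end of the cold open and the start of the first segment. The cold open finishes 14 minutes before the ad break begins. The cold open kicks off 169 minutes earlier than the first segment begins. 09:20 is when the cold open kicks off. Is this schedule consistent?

The cold open ends at 11:39 − 14 min = 11:25.
The first segment starts at 11:25 + 19 min = 11:44.
The cold open starts at 11:44 − 169 min = 08:55.
But the cold open is also said to start at 09:20 — a 25-minute conflict.

No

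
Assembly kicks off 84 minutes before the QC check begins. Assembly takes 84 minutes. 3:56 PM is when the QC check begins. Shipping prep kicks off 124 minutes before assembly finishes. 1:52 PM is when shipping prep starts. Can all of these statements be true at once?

Yes

Assembly starts at 3:56 PM − 84 min = 2:32 PM.
Assembly ends at 2:32 PM + 84 min = 3:56 PM.
Shipping prep starts at 3:56 PM − 124 min = 1:52 PM.
That matches the stated 1:52 PM, so the schedule is consistent.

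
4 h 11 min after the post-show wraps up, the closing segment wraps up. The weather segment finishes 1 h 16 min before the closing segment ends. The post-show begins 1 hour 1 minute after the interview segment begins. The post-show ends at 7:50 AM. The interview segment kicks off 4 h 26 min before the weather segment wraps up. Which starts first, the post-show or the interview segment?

The closing segment ends at 7:50 AM + 251 min = 12:01 PM.
The weather segment ends at 12:01 PM − 76 min = 10:45 AM.
The interview segment starts at 10:45 AM − 266 min = 6:19 AM.
The post-show starts at 6:19 AM + 61 min = 7:20 AM.
The post-show starts at 7:20 AM and the interview segment starts at 6:19 AM, so the interview segment is first.

the interview segment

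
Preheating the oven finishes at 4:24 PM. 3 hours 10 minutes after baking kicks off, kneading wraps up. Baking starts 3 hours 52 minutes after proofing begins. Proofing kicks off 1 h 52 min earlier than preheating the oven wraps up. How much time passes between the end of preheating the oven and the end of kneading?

5 h 10 min

Proofing starts at 4:24 PM − 112 min = 2:32 PM.
Baking starts at 2:32 PM + 232 min = 6:24 PM.
Kneading ends at 6:24 PM + 190 min = 9:34 PM.
From 4:24 PM to 9:34 PM is 5 h 10 min.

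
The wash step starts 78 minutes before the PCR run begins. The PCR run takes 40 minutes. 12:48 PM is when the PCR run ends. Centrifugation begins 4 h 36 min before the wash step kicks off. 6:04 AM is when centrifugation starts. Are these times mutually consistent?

The PCR run starts at 12:48 PM − 40 min = 12:08 PM.
The wash step starts at 12:08 PM − 78 min = 10:50 AM.
Centrifugation starts at 10:50 AM − 276 min = 6:14 AM.
But centrifugation is also said to start at 6:04 AM — a 10-minute conflict.

No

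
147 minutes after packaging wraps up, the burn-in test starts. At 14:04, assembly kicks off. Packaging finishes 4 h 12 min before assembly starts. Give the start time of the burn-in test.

Packaging ends at 14:04 − 252 min = 09:52.
The burn-in test starts at 09:52 + 147 min = 12:19.

12:19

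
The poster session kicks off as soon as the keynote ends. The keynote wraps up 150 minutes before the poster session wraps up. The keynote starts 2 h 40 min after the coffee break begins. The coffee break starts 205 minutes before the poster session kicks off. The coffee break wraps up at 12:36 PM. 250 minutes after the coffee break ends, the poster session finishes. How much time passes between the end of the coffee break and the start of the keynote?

The poster session ends at 12:36 PM + 250 min = 4:46 PM.
The keynote ends at 4:46 PM − 150 min = 2:16 PM.
So the poster session starts at 2:16 PM.
The coffee break starts at 2:16 PM − 205 min = 10:51 AM.
The keynote starts at 10:51 AM + 160 min = 1:31 PM.
From 12:36 PM to 1:31 PM is 55 minutes.

55 minutes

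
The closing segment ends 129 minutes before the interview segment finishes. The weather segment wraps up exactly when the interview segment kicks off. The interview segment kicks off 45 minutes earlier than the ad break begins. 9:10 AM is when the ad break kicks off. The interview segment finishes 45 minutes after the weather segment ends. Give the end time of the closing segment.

The interview segment starts at 9:10 AM − 45 min = 8:25 AM.
So the weather segment ends at 8:25 AM.
The interview segment ends at 8:25 AM + 45 min = 9:10 AM.
The closing segment ends at 9:10 AM − 129 min = 7:01 AM.

7:01 AM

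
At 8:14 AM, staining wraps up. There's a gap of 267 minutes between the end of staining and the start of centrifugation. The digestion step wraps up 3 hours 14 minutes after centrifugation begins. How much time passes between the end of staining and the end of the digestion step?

Centrifugation starts at 8:14 AM + 267 min = 12:41 PM.
The digestion step ends at 12:41 PM + 194 min = 3:55 PM.
From 8:14 AM to 3:55 PM is 7 h 41 min.

7 h 41 min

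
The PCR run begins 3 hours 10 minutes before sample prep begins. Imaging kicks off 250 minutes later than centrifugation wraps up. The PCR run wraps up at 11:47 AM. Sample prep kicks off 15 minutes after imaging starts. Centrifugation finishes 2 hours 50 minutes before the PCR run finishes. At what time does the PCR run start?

Centrifugation ends at 11:47 AM − 170 min = 8:57 AM.
Imaging starts at 8:57 AM + 250 min = 1:07 PM.
Sample prep starts at 1:07 PM + 15 min = 1:22 PM.
The PCR run starts at 1:22 PM − 190 min = 10:12 AM.

10:12 AM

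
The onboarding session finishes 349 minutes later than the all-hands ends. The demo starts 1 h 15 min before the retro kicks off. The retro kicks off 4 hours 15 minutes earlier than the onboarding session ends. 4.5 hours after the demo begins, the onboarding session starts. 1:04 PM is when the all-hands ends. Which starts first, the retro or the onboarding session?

the retro

The onboarding session ends at 1:04 PM + 349 min = 6:53 PM.
The retro starts at 6:53 PM − 255 min = 2:38 PM.
The demo starts at 2:38 PM − 75 min = 1:23 PM.
The onboarding session starts at 1:23 PM + 270 min = 5:53 PM.
The retro starts at 2:38 PM and the onboarding session starts at 5:53 PM, so the retro is first.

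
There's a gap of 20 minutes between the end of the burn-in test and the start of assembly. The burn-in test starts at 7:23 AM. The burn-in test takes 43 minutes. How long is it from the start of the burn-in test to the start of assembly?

The burn-in test ends at 7:23 AM + 43 min = 8:06 AM.
Assembly starts at 8:06 AM + 20 min = 8:26 AM.
From 7:23 AM to 8:26 AM is 1 hour 3 minutes.

1 hour 3 minutes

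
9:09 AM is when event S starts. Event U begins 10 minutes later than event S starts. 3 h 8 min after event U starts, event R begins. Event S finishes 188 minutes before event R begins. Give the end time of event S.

Event U starts at 9:09 AM + 10 min = 9:19 AM.
Event R starts at 9:19 AM + 188 min = 12:27 PM.
Event S ends at 12:27 PM − 188 min = 9:19 AM.

9:19 AM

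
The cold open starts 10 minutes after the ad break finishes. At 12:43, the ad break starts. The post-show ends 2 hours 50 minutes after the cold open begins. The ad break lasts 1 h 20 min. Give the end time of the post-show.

17:03

The ad break ends at 12:43 + 80 min = 14:03.
The cold open starts at 14:03 + 10 min = 14:13.
The post-show ends at 14:13 + 170 min = 17:03.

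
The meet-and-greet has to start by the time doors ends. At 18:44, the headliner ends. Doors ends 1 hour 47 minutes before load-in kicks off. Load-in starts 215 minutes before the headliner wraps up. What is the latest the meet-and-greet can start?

13:22

Load-in starts at 18:44 − 215 min = 15:09.
Doors ends at 15:09 − 107 min = 13:22.
The meet-and-greet is bounded by doors, so the latest it can start is 13:22.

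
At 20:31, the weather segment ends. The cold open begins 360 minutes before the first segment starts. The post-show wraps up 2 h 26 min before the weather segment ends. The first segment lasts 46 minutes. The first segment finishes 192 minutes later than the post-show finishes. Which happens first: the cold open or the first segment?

the cold open

The post-show ends at 20:31 − 146 min = 18:05.
The first segment ends at 18:05 + 192 min = 21:17.
The first segment starts at 21:17 − 46 min = 20:31.
The cold open starts at 20:31 − 360 min = 14:31.
The cold open starts at 14:31 and the first segment starts at 20:31, so the cold open is first.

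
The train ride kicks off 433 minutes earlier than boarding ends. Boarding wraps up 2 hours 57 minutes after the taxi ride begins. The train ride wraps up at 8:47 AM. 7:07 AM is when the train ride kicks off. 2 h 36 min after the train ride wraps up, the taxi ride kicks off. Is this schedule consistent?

The taxi ride starts at 8:47 AM + 156 min = 11:23 AM.
Boarding ends at 11:23 AM + 177 min = 2:20 PM.
The train ride starts at 2:20 PM − 433 min = 7:07 AM.
That matches the stated 7:07 AM, so the schedule is consistent.

Yes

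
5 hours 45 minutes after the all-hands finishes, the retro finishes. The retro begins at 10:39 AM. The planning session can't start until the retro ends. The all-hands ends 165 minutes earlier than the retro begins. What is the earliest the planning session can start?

The all-hands ends at 10:39 AM − 165 min = 7:54 AM.
The retro ends at 7:54 AM + 345 min = 1:39 PM.
The planning session is bounded by the retro, so the earliest it can start is 1:39 PM.

1:39 PM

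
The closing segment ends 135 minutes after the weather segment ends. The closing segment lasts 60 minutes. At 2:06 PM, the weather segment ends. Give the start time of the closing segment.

The closing segment ends at 2:06 PM + 135 min = 4:21 PM.
The closing segment starts at 4:21 PM − 60 min = 3:21 PM.

3:21 PM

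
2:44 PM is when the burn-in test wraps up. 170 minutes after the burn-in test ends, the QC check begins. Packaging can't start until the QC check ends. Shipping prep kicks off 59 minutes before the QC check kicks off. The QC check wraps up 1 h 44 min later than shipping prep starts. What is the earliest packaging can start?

6:19 PM

The QC check starts at 2:44 PM + 170 min = 5:34 PM.
Shipping prep starts at 5:34 PM − 59 min = 4:35 PM.
The QC check ends at 4:35 PM + 104 min = 6:19 PM.
Packaging is bounded by the QC check, so the earliest it can start is 6:19 PM.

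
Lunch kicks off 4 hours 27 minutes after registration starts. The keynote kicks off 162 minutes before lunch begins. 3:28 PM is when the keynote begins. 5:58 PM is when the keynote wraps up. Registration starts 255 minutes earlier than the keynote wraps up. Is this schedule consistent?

Yes

Registration starts at 5:58 PM − 255 min = 1:43 PM.
Lunch starts at 1:43 PM + 267 min = 6:10 PM.
The keynote starts at 6:10 PM − 162 min = 3:28 PM.
That matches the stated 3:28 PM, so the schedule is consistent.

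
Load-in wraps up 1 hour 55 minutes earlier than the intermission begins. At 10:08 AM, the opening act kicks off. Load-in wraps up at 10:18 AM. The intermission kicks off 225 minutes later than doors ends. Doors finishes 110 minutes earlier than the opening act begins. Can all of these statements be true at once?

Doors ends at 10:08 AM − 110 min = 8:18 AM.
The intermission starts at 8:18 AM + 225 min = 12:03 PM.
Load-in ends at 12:03 PM − 115 min = 10:08 AM.
But load-in is also said to end at 10:18 AM — a 10-minute conflict.

No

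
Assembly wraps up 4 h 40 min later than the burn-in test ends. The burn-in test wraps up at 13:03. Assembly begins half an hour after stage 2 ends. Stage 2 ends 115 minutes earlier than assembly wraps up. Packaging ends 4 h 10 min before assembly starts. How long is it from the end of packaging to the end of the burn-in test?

Assembly ends at 13:03 + 280 min = 17:43.
Stage 2 ends at 17:43 − 115 min = 15:48.
Assembly starts at 15:48 + 30 min = 16:18.
Packaging ends at 16:18 − 250 min = 12:08.
From 12:08 to 13:03 is 55 minutes.

55 minutes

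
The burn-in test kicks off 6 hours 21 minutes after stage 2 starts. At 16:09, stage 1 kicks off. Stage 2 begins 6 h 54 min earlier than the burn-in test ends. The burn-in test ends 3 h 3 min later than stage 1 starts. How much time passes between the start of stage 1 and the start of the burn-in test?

The burn-in test ends at 16:09 + 183 min = 19:12.
Stage 2 starts at 19:12 − 414 min = 12:18.
The burn-in test starts at 12:18 + 381 min = 18:39.
From 16:09 to 18:39 is 2 hours 30 minutes.

2 hours 30 minutes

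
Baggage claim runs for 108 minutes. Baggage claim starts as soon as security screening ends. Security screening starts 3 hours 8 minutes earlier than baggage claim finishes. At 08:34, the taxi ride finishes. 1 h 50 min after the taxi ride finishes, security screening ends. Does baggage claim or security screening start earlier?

security screening

Security screening ends at 08:34 + 110 min = 10:24.
So baggage claim starts at 10:24.
Baggage claim ends at 10:24 + 108 min = 12:12.
Security screening starts at 12:12 − 188 min = 09:04.
Baggage claim starts at 10:24 and security screening starts at 09:04, so security screening is first.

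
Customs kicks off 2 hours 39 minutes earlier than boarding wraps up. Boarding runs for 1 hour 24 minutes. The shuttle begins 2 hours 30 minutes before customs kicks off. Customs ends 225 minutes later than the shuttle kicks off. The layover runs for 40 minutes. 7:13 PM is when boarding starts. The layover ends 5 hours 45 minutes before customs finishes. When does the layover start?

Boarding ends at 7:13 PM + 84 min = 8:37 PM.
Customs starts at 8:37 PM − 159 min = 5:58 PM.
The shuttle starts at 5:58 PM − 150 min = 3:28 PM.
Customs ends at 3:28 PM + 225 min = 7:13 PM.
The layover ends at 7:13 PM − 345 min = 1:28 PM.
The layover starts at 1:28 PM − 40 min = 12:48 PM.

12:48 PM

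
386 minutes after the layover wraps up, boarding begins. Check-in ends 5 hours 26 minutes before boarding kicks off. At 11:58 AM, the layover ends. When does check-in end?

Boarding starts at 11:58 AM + 386 min = 6:24 PM.
Check-in ends at 6:24 PM − 326 min = 12:58 PM.

12:58 PM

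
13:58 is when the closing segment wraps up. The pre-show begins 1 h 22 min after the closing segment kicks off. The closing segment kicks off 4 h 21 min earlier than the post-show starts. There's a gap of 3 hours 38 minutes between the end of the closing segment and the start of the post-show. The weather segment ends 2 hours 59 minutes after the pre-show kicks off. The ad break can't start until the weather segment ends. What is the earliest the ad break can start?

The post-show starts at 13:58 + 218 min = 17:36.
The closing segment starts at 17:36 − 261 min = 13:15.
The pre-show starts at 13:15 + 82 min = 14:37.
The weather segment ends at 14:37 + 179 min = 17:36.
The ad break is bounded by the weather segment, so the earliest it can start is 17:36.

17:36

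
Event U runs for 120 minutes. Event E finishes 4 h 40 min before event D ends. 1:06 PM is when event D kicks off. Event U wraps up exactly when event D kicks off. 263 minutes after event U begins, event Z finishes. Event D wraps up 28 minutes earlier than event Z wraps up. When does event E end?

Event U ends at 1:06 PM.
Event U starts at 1:06 PM − 120 min = 11:06 AM.
Event Z ends at 11:06 AM + 263 min = 3:29 PM.
Event D ends at 3:29 PM − 28 min = 3:01 PM.
Event E ends at 3:01 PM − 280 min = 10:21 AM.

10:21 AM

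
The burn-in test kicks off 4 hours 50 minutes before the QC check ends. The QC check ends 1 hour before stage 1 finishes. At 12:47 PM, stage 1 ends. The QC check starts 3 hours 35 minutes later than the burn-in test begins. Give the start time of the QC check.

The QC check ends at 12:47 PM − 60 min = 11:47 AM.
The burn-in test starts at 11:47 AM − 290 min = 6:57 AM.
The QC check starts at 6:57 AM + 215 min = 10:32 AM.

10:32 AM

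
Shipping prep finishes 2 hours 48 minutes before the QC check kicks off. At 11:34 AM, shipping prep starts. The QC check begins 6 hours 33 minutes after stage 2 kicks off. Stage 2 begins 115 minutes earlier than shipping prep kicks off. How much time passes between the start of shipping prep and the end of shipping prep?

Stage 2 starts at 11:34 AM − 115 min = 9:39 AM.
The QC check starts at 9:39 AM + 393 min = 4:12 PM.
Shipping prep ends at 4:12 PM − 168 min = 1:24 PM.
From 11:34 AM to 1:24 PM is 1 hour 50 minutes.

1 hour 50 minutes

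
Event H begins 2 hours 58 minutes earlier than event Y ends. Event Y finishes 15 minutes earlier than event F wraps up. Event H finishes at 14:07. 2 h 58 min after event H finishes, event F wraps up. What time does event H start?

13:52

Event F ends at 14:07 + 178 min = 17:05.
Event Y ends at 17:05 − 15 min = 16:50.
Event H starts at 16:50 − 178 min = 13:52.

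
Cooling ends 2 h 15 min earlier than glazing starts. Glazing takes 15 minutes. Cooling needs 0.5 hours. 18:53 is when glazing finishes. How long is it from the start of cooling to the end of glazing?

Glazing starts at 18:53 − 15 min = 18:38.
Cooling ends at 18:38 − 135 min = 16:23.
Cooling starts at 16:23 − 30 min = 15:53.
From 15:53 to 18:53 is 180 minutes.

180 minutes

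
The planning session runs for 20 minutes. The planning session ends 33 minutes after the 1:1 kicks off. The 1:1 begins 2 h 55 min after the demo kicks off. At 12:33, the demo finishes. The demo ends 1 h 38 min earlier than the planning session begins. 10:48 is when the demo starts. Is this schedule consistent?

The 1:1 starts at 10:48 + 175 min = 13:43.
The planning session ends at 13:43 + 33 min = 14:16.
The planning session starts at 14:16 − 20 min = 13:56.
The demo ends at 13:56 − 98 min = 12:18.
But the demo is also said to end at 12:33 — a 15-minute conflict.

No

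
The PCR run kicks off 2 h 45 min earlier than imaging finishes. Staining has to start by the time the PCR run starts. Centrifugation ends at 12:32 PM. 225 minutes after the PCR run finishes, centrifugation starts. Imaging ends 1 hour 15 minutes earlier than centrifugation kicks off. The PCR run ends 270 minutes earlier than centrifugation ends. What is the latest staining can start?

7:47 AM

The PCR run ends at 12:32 PM − 270 min = 8:02 AM.
Centrifugation starts at 8:02 AM + 225 min = 11:47 AM.
Imaging ends at 11:47 AM − 75 min = 10:32 AM.
The PCR run starts at 10:32 AM − 165 min = 7:47 AM.
Staining is bounded by the PCR run, so the latest it can start is 7:47 AM.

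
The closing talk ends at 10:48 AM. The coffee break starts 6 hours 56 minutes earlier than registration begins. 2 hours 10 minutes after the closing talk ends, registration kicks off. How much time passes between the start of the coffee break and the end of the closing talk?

286 minutes

Registration starts at 10:48 AM + 130 min = 12:58 PM.
The coffee break starts at 12:58 PM − 416 min = 6:02 AM.
From 6:02 AM to 10:48 AM is 286 minutes.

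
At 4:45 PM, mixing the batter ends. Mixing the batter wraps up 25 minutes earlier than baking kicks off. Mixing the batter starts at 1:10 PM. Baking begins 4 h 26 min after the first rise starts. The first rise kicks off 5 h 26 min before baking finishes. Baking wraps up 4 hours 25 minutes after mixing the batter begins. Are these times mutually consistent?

Baking ends at 1:10 PM + 265 min = 5:35 PM.
The first rise starts at 5:35 PM − 326 min = 12:09 PM.
Baking starts at 12:09 PM + 266 min = 4:35 PM.
Mixing the batter ends at 4:35 PM − 25 min = 4:10 PM.
But mixing the batter is also said to end at 4:45 PM — a 35-minute conflict.

No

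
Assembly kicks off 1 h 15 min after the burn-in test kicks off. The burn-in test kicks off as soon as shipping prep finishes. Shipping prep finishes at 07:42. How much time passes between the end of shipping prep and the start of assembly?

The burn-in test starts at 07:42.
Assembly starts at 07:42 + 75 min = 08:57.
From 07:42 to 08:57 is 75 minutes.

75 minutes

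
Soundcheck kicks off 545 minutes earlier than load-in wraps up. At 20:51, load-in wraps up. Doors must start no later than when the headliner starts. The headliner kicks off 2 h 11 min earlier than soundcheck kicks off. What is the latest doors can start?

09:35

Soundcheck starts at 20:51 − 545 min = 11:46.
The headliner starts at 11:46 − 131 min = 09:35.
Doors is bounded by the headliner, so the latest it can start is 09:35.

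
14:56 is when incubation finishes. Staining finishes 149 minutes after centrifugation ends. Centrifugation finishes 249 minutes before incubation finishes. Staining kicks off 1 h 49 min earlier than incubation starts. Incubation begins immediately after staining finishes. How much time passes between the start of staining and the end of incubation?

3 hours 29 minutes

Centrifugation ends at 14:56 − 249 min = 10:47.
Staining ends at 10:47 + 149 min = 13:16.
So incubation starts at 13:16.
Staining starts at 13:16 − 109 min = 11:27.
From 11:27 to 14:56 is 3 hours 29 minutes.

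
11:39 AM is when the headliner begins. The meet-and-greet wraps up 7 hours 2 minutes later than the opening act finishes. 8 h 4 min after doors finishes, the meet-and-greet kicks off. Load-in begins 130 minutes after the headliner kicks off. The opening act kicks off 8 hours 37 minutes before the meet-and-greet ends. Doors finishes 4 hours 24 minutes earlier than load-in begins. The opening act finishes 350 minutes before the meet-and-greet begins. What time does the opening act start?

10:04 AM

Load-in starts at 11:39 AM + 130 min = 1:49 PM.
Doors ends at 1:49 PM − 264 min = 9:25 AM.
The meet-and-greet starts at 9:25 AM + 484 min = 5:29 PM.
The opening act ends at 5:29 PM − 350 min = 11:39 AM.
The meet-and-greet ends at 11:39 AM + 422 min = 6:41 PM.
The opening act starts at 6:41 PM − 517 min = 10:04 AM.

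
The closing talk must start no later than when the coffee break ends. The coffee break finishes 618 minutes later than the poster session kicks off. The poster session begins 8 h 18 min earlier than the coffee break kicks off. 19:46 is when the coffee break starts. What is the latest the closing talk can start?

21:46

The poster session starts at 19:46 − 498 min = 11:28.
The coffee break ends at 11:28 + 618 min = 21:46.
The closing talk is bounded by the coffee break, so the latest it can start is 21:46.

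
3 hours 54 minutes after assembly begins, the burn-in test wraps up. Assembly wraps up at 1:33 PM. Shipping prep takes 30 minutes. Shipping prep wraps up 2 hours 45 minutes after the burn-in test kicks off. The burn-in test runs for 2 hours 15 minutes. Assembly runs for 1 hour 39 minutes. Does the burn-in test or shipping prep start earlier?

Assembly starts at 1:33 PM − 99 min = 11:54 AM.
The burn-in test ends at 11:54 AM + 234 min = 3:48 PM.
The burn-in test starts at 3:48 PM − 135 min = 1:33 PM.
Shipping prep ends at 1:33 PM + 165 min = 4:18 PM.
Shipping prep starts at 4:18 PM − 30 min = 3:48 PM.
The burn-in test starts at 1:33 PM and shipping prep starts at 3:48 PM, so the burn-in test is first.

the burn-in test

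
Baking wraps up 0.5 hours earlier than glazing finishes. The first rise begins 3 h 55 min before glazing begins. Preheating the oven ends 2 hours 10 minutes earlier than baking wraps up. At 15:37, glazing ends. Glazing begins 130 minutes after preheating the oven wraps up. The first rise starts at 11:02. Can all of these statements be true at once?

Baking ends at 15:37 − 30 min = 15:07.
Preheating the oven ends at 15:07 − 130 min = 12:57.
Glazing starts at 12:57 + 130 min = 15:07.
The first rise starts at 15:07 − 235 min = 11:12.
But the first rise is also said to start at 11:02 — a 10-minute conflict.

No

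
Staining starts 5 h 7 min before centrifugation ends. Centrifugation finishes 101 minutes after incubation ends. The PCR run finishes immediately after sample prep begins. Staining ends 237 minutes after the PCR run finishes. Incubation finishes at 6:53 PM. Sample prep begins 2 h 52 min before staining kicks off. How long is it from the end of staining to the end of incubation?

2 h 21 min

Centrifugation ends at 6:53 PM + 101 min = 8:34 PM.
Staining starts at 8:34 PM − 307 min = 3:27 PM.
Sample prep starts at 3:27 PM − 172 min = 12:35 PM.
So the PCR run ends at 12:35 PM.
Staining ends at 12:35 PM + 237 min = 4:32 PM.
From 4:32 PM to 6:53 PM is 2 h 21 min.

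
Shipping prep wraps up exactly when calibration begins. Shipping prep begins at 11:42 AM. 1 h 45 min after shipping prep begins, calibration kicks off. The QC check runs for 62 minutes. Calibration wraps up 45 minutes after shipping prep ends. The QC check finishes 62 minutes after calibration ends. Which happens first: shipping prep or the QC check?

Calibration starts at 11:42 AM + 105 min = 1:27 PM.
So shipping prep ends at 1:27 PM.
Calibration ends at 1:27 PM + 45 min = 2:12 PM.
The QC check ends at 2:12 PM + 62 min = 3:14 PM.
The QC check starts at 3:14 PM − 62 min = 2:12 PM.
Shipping prep starts at 11:42 AM and the QC check starts at 2:12 PM, so shipping prep is first.

shipping prep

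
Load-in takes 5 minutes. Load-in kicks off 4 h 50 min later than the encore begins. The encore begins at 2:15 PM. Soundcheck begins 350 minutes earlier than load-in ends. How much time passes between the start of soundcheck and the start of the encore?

Load-in starts at 2:15 PM + 290 min = 7:05 PM.
Load-in ends at 7:05 PM + 5 min = 7:10 PM.
Soundcheck starts at 7:10 PM − 350 min = 1:20 PM.
From 1:20 PM to 2:15 PM is 55 minutes.

55 minutes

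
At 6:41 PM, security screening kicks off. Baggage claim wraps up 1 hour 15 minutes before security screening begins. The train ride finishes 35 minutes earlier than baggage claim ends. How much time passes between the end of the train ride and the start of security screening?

Baggage claim ends at 6:41 PM − 75 min = 5:26 PM.
The train ride ends at 5:26 PM − 35 min = 4:51 PM.
From 4:51 PM to 6:41 PM is 1 hour 50 minutes.

1 hour 50 minutes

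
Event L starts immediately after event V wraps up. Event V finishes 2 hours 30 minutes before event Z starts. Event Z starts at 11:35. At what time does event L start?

Event V ends at 11:35 − 150 min = 09:05.
So event L starts at 09:05.

09:05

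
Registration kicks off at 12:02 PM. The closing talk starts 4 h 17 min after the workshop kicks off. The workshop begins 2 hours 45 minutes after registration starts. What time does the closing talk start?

The workshop starts at 12:02 PM + 165 min = 2:47 PM.
The closing talk starts at 2:47 PM + 257 min = 7:04 PM.

7:04 PM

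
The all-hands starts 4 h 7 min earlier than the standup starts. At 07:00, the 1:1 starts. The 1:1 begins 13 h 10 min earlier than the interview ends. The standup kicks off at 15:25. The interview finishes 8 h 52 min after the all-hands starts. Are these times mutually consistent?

Yes

The all-hands starts at 15:25 − 247 min = 11:18.
The interview ends at 11:18 + 532 min = 20:10.
The 1:1 starts at 20:10 − 790 min = 07:00.
That matches the stated 07:00, so the schedule is consistent.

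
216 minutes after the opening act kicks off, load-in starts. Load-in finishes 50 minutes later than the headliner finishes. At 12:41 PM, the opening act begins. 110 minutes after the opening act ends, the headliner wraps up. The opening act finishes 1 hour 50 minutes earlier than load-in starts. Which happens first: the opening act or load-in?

the opening act

Load-in starts at 12:41 PM + 216 min = 4:17 PM.
The opening act starts at 12:41 PM and load-in starts at 4:17 PM, so the opening act is first.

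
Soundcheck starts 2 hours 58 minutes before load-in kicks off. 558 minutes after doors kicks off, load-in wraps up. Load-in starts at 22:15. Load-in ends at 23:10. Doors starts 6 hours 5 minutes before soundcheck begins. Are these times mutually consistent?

No

Soundcheck starts at 22:15 − 178 min = 19:17.
Doors starts at 19:17 − 365 min = 13:12.
Load-in ends at 13:12 + 558 min = 22:30.
But load-in is also said to end at 23:10 — a 40-minute conflict.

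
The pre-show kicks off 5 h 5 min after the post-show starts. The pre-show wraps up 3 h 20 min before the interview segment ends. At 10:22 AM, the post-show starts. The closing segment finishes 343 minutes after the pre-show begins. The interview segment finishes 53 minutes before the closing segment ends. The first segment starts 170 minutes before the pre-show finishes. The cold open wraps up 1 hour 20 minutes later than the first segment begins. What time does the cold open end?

3:27 PM

The pre-show starts at 10:22 AM + 305 min = 3:27 PM.
The closing segment ends at 3:27 PM + 343 min = 9:10 PM.
The interview segment ends at 9:10 PM − 53 min = 8:17 PM.
The pre-show ends at 8:17 PM − 200 min = 4:57 PM.
The first segment starts at 4:57 PM − 170 min = 2:07 PM.
The cold open ends at 2:07 PM + 80 min = 3:27 PM.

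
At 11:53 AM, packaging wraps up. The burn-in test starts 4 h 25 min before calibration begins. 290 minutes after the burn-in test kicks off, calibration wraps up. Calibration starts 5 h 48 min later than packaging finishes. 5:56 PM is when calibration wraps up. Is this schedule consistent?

No

Calibration starts at 11:53 AM + 348 min = 5:41 PM.
The burn-in test starts at 5:41 PM − 265 min = 1:16 PM.
Calibration ends at 1:16 PM + 290 min = 6:06 PM.
But calibration is also said to end at 5:56 PM — a 10-minute conflict.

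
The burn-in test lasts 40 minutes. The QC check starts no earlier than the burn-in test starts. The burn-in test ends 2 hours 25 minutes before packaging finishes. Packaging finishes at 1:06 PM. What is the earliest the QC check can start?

10:01 AM

The burn-in test ends at 1:06 PM − 145 min = 10:41 AM.
The burn-in test starts at 10:41 AM − 40 min = 10:01 AM.
The QC check is bounded by the burn-in test, so the earliest it can start is 10:01 AM.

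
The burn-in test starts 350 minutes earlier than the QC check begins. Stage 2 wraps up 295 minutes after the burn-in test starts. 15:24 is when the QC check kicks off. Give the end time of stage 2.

The burn-in test starts at 15:24 − 350 min = 09:34.
Stage 2 ends at 09:34 + 295 min = 14:29.

14:29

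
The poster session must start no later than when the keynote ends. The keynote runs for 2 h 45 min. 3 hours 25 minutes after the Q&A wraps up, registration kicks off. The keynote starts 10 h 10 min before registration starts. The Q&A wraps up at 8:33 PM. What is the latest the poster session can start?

Registration starts at 8:33 PM + 205 min = 11:58 PM.
The keynote starts at 11:58 PM − 610 min = 1:48 PM.
The keynote ends at 1:48 PM + 165 min = 4:33 PM.
The poster session is bounded by the keynote, so the latest it can start is 4:33 PM.

4:33 PM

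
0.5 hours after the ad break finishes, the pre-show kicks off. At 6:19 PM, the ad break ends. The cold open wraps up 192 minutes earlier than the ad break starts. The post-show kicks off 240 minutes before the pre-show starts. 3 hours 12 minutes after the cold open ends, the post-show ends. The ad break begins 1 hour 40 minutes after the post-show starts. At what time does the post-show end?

4:29 PM

The pre-show starts at 6:19 PM + 30 min = 6:49 PM.
The post-show starts at 6:49 PM − 240 min = 2:49 PM.
The ad break starts at 2:49 PM + 100 min = 4:29 PM.
The cold open ends at 4:29 PM − 192 min = 1:17 PM.
The post-show ends at 1:17 PM + 192 min = 4:29 PM.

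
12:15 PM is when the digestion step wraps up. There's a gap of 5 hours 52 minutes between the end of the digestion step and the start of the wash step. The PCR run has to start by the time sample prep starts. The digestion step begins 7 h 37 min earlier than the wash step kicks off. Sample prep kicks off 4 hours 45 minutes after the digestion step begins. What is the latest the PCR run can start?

3:15 PM

The wash step starts at 12:15 PM + 352 min = 6:07 PM.
The digestion step starts at 6:07 PM − 457 min = 10:30 AM.
Sample prep starts at 10:30 AM + 285 min = 3:15 PM.
The PCR run is bounded by sample prep, so the latest it can start is 3:15 PM.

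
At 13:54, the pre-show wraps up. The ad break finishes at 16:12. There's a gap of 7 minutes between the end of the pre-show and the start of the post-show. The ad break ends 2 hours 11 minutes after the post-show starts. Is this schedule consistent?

The post-show starts at 13:54 + 7 min = 14:01.
The ad break ends at 14:01 + 131 min = 16:12.
That matches the stated 16:12, so the schedule is consistent.

Yes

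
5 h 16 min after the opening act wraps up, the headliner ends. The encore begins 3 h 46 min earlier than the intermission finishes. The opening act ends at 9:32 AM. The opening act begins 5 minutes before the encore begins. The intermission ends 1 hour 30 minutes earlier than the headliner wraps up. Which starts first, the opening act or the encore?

the opening act

The headliner ends at 9:32 AM + 316 min = 2:48 PM.
The intermission ends at 2:48 PM − 90 min = 1:18 PM.
The encore starts at 1:18 PM − 226 min = 9:32 AM.
The opening act starts at 9:32 AM − 5 min = 9:27 AM.
The opening act starts at 9:27 AM and the encore starts at 9:32 AM, so the opening act is first.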